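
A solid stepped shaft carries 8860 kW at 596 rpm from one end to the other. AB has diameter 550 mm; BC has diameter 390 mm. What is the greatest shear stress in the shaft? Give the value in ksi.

1.77 ksi

ω = 2π·596/60 = 62.41 rad/s, so T = P/ω = 8860×10³ / 62.41 = 142000 N·m.
Under the same torque, τ_max = 16T/(πd³) is largest where d is smallest — segment BC (d = 390 mm).
τ_max = 16·142000/(π·(0.390)³) = 1.219×10^7 Pa.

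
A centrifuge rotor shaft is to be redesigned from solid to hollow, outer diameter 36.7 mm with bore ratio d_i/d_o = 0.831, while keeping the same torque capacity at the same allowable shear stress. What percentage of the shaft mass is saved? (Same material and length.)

Equal τ_max and T ⇒ the solid shaft needs d_s³ = d_o³(1−k⁴), so d_s = 36.7·(1−0.831⁴)^(1/3) = 29.57 mm.
Area ratio A_h/A_s = d_o²(1−k²)/d_s² = (1−k²)/(1−k⁴)^(2/3) = 0.4766.
Mass saving = 1 − 0.4766 = 52.3 %.

52.3 %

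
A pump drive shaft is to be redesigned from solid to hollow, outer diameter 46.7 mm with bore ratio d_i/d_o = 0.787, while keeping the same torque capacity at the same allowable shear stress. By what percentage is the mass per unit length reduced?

47.4 %

Equal τ_max and T ⇒ the solid shaft needs d_s³ = d_o³(1−k⁴), so d_s = 46.7·(1−0.787⁴)^(1/3) = 39.74 mm.
Area ratio A_h/A_s = d_o²(1−k²)/d_s² = (1−k²)/(1−k⁴)^(2/3) = 0.5255.
Mass saving = 1 − 0.5255 = 47.4 %.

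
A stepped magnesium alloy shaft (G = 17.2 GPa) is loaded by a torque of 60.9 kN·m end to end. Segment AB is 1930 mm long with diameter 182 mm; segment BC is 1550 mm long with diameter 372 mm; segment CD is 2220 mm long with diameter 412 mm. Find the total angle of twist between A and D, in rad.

0.0691 rad

J_AB = π(0.182)⁴/32 = 1.08×10^-4 m⁴; J_BC = π(0.372)⁴/32 = 1.88×10^-3 m⁴; J_CD = π(0.412)⁴/32 = 2.83×10^-3 m⁴.
θ = (T/G)·Σ L_i/J_i = (60900/17.2×10⁹)·(1.93/1.08×10^-4 + 1.55/1.88×10^-3 + 2.22/2.83×10^-3) = 0.06914 rad.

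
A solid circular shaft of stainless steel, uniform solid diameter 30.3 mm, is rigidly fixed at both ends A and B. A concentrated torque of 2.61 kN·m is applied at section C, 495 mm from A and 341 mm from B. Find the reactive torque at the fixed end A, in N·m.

With uniform GJ and both ends fixed, compatibility θ_AC = θ_CB gives T_A·a = T_B·b, together with T_A + T_B = T₀.
T_A = T₀·b/(a+b) = 2610·341/836.0 = 1065 N·m; T_B = 1545 N·m.

1060 N·m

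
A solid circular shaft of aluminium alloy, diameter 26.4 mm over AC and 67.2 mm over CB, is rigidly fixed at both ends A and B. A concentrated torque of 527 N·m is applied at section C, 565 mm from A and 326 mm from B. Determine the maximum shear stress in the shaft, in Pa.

8.72e6 Pa

Compatibility: T_A·a/J_AC = T_B·b/J_CB with T_A + T_B = T₀.
J_AC = 4.77×10^-8 m⁴, J_CB = 2.00×10^-6 m⁴, so T_A = T₀·(J_AC/a)/((J_AC/a)+(J_CB/b)) = 7.145 N·m, T_B = 519.9 N·m.
τ in each portion: τ_AC = 1.98×10^6 Pa, τ_CB = 8.72×10^6 Pa; maximum is in CB.
τ_max = T_CB·r/J = 519.9·0.0336/2.00×10^-6 = 8.725×10^6 Pa.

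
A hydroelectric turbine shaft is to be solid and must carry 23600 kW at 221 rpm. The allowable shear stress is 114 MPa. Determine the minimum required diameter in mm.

357 mm

ω = 2π·221/60 = 23.14 rad/s, so T = P/ω = 23600×10³ / 23.14 = 1.020e6 N·m.
For a solid shaft τ_max = 16T/(πd³), so d = (16T/(π τ_allow))^(1/3) = (16·1.020e6/(π·1.14×10^8))^(1/3) = 0.3572 m.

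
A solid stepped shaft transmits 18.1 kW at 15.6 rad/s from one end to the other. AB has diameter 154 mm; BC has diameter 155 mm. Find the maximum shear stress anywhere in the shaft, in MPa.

ω = 15.6 rad/s, so T = P/ω = 18.1×10³ / 15.60 = 1160 N·m.
Under the same torque, τ_max = 16T/(πd³) is largest where d is smallest — segment AB (d = 154 mm).
τ_max = 16·1160/(π·(0.154)³) = 1.618×10^6 Pa.

1.62 MPa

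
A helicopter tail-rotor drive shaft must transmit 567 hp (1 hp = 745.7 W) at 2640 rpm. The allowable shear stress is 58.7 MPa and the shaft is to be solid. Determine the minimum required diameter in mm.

51.0 mm

ω = 2π·2640/60 = 276.5 rad/s, so T = P/ω = 567×745.7 / 276.5 = 1529 N·m.
For a solid shaft τ_max = 16T/(πd³), so d = (16T/(π τ_allow))^(1/3) = (16·1529/(π·5.87×10^7))^(1/3) = 0.05101 m.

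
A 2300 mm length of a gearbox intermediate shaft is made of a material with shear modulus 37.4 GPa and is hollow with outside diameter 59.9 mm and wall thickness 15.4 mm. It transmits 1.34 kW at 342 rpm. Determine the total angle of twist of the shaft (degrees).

ω = 2π·342/60 = 35.81 rad/s, so T = P/ω = 1.34×10³ / 35.81 = 37.42 N·m.
J = π(d_o⁴ − d_i⁴)/32 = π(0.0599⁴ − 0.0291⁴)/32 = 1.193×10^-6 m⁴.
θ = T·L/(G·J) = 37.42 × 2.30 / (37.4×10⁹ × 1.193×10^-6) = 1.928×10^-3 rad.

0.110°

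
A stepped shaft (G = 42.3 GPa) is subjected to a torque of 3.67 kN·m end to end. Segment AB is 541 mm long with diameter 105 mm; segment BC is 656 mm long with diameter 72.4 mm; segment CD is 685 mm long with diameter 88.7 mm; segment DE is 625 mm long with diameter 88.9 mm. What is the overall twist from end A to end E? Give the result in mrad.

43.7 mrad

J_AB = π(0.105)⁴/32 = 1.19×10^-5 m⁴; J_BC = π(0.0724)⁴/32 = 2.70×10^-6 m⁴; J_CD = π(0.0887)⁴/32 = 6.08×10^-6 m⁴; J_DE = π(0.0889)⁴/32 = 6.13×10^-6 m⁴.
θ = (T/G)·Σ L_i/J_i = (3670/42.3×10⁹)·(0.541/1.19×10^-5 + 0.656/2.70×10^-6 + 0.685/6.08×10^-6 + 0.625/6.13×10^-6) = 0.04366 rad.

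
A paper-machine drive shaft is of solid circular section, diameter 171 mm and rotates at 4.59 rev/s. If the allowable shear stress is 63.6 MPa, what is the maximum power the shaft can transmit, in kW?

J = πd⁴/32 = π(0.171)⁴/32 = 8.394×10^-5 m⁴.
T_max = τ_allow·J/r = 6.36×10^7 × 8.394×10^-5 / 0.0855 = 62440 N·m.
ω = 2π·4.59 = 28.84 rad/s, so P_max = T_max·ω = 1.801×10^6 W.

1800 kW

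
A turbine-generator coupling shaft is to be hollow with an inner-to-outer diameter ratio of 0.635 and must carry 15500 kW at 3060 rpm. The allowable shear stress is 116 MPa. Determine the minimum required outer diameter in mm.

136 mm

ω = 2π·3060/60 = 320.4 rad/s, so T = P/ω = 15500×10³ / 320.4 = 48370 N·m.
For a hollow shaft with d_i/d_o = 0.635: τ_max = 16T/(π d_o³ (1−k⁴)), so d_o = [16T/(π τ_allow (1−k⁴))]^(1/3) = [16·48370/(π·1.16×10^8·0.8374)]^(1/3) = 0.1364 m.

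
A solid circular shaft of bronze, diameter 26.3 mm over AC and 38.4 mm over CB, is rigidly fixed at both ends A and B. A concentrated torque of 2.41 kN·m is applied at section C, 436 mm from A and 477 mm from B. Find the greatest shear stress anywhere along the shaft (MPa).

Compatibility: T_A·a/J_AC = T_B·b/J_CB with T_A + T_B = T₀.
J_AC = 4.70×10^-8 m⁴, J_CB = 2.13×10^-7 m⁴, so T_A = T₀·(J_AC/a)/((J_AC/a)+(J_CB/b)) = 467.6 N·m, T_B = 1942 N·m.
τ in each portion: τ_AC = 1.31×10^8 Pa, τ_CB = 1.75×10^8 Pa; maximum is in CB.
τ_max = T_CB·r/J = 1942·0.0192/2.13×10^-7 = 1.747×10^8 Pa.

175 MPa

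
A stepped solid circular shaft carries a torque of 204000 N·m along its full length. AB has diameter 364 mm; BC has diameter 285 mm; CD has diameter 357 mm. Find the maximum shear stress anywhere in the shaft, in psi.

Under the same torque, τ_max = 16T/(πd³) is largest where d is smallest — segment BC (d = 285 mm).
τ_max = 16·204000/(π·(0.285)³) = 4.488×10^7 Pa.

6510 psi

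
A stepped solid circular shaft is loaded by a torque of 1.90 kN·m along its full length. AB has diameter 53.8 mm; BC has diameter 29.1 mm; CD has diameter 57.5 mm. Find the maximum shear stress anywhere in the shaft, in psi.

Under the same torque, τ_max = 16T/(πd³) is largest where d is smallest — segment BC (d = 29.1 mm).
τ_max = 16·1900/(π·(0.0291)³) = 3.927×10^8 Pa.

57000 psi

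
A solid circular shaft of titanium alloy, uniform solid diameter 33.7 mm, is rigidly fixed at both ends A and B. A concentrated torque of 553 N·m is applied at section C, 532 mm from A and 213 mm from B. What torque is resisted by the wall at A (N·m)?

158 N·m

With uniform GJ and both ends fixed, compatibility θ_AC = θ_CB gives T_A·a = T_B·b, together with T_A + T_B = T₀.
T_A = T₀·b/(a+b) = 553.0·213/745.0 = 158.1 N·m; T_B = 394.9 N·m.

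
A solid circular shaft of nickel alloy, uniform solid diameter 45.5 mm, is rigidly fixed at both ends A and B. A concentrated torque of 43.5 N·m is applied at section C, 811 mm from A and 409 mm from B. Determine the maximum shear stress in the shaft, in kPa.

With uniform GJ and both ends fixed, compatibility θ_AC = θ_CB gives T_A·a = T_B·b, together with T_A + T_B = T₀.
T_A = T₀·b/(a+b) = 43.50·409/1220 = 14.58 N·m; T_B = 28.92 N·m.
τ in each portion: τ_AC = 7.88×10^5 Pa, τ_CB = 1.56×10^6 Pa; maximum is in CB.
τ_max = T_CB·r/J = 28.92·0.0227/4.21×10^-7 = 1.563×10^6 Pa.

1560 kPa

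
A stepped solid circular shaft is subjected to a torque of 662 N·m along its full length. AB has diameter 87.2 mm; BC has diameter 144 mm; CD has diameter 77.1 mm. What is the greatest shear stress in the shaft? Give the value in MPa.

Under the same torque, τ_max = 16T/(πd³) is largest where d is smallest — segment CD (d = 77.1 mm).
τ_max = 16·662.0/(π·(0.0771)³) = 7.356×10^6 Pa.

7.36 MPa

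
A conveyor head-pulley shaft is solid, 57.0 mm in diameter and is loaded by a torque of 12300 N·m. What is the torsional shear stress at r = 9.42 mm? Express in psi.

16200 psi

J = πd⁴/32 = π(0.0570)⁴/32 = 1.036×10^-6 m⁴.
Shear stress varies linearly with radius: τ = T·r/J = 12300 × 0.00942 / 1.036×10^-6 = 1.118×10^8 Pa.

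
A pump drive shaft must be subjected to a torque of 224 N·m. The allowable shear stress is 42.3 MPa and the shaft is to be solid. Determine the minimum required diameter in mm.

For a solid shaft τ_max = 16T/(πd³), so d = (16T/(π τ_allow))^(1/3) = (16·224.0/(π·4.23×10^7))^(1/3) = 0.02999 m.

30.0 mm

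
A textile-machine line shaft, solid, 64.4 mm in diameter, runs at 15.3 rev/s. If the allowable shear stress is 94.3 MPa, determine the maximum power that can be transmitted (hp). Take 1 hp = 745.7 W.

638 hp

J = πd⁴/32 = π(0.0644)⁴/32 = 1.689×10^-6 m⁴.
T_max = τ_allow·J/r = 9.43×10^7 × 1.689×10^-6 / 0.0322 = 4945 N·m.
ω = 2π·15.3 = 96.13 rad/s, so P_max = T_max·ω = 4.754×10^5 W.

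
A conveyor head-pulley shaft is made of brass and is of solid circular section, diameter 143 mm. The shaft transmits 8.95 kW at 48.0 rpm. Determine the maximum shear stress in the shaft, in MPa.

ω = 2π·48.0/60 = 5.027 rad/s, so T = P/ω = 8.95×10³ / 5.027 = 1781 N·m.
J = πd⁴/32 = π(0.143)⁴/32 = 4.105×10^-5 m⁴.
τ_max = T·r/J = 1781 × 0.0715 / 4.105×10^-5 = 3.101×10^6 Pa.

3.10 MPa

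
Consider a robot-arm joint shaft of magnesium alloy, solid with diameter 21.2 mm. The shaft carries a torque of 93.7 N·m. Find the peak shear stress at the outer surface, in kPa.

50100 kPa

J = πd⁴/32 = π(0.0212)⁴/32 = 1.983×10^-8 m⁴.
τ_max = T·r/J = 93.70 × 0.0106 / 1.983×10^-8 = 5.008×10^7 Pa.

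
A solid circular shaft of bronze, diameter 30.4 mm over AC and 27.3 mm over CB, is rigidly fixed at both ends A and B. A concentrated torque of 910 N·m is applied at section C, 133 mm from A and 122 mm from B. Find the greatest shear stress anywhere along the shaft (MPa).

Compatibility: T_A·a/J_AC = T_B·b/J_CB with T_A + T_B = T₀.
J_AC = 8.38×10^-8 m⁴, J_CB = 5.45×10^-8 m⁴, so T_A = T₀·(J_AC/a)/((J_AC/a)+(J_CB/b)) = 532.5 N·m, T_B = 377.5 N·m.
τ in each portion: τ_AC = 9.65×10^7 Pa, τ_CB = 9.45×10^7 Pa; maximum is in AC.
τ_max = T_AC·r/J = 532.5·0.0152/8.38×10^-8 = 9.653×10^7 Pa.

96.5 MPa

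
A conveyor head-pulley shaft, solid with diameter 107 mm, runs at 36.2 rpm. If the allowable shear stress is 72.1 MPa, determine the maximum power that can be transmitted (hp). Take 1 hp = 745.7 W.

88.2 hp

J = πd⁴/32 = π(0.107)⁴/32 = 1.287×10^-5 m⁴.
T_max = τ_allow·J/r = 7.21×10^7 × 1.287×10^-5 / 0.0535 = 17340 N·m.
ω = 2π·36.2/60 = 3.791 rad/s, so P_max = T_max·ω = 6.574×10^4 W.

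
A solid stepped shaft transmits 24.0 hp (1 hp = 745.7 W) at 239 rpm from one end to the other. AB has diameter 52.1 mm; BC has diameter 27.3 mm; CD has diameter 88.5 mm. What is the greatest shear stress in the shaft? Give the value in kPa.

ω = 2π·239/60 = 25.03 rad/s, so T = P/ω = 24.0×745.7 / 25.03 = 715.1 N·m.
Under the same torque, τ_max = 16T/(πd³) is largest where d is smallest — segment BC (d = 27.3 mm).
τ_max = 16·715.1/(π·(0.0273)³) = 1.790×10^8 Pa.

179000 kPa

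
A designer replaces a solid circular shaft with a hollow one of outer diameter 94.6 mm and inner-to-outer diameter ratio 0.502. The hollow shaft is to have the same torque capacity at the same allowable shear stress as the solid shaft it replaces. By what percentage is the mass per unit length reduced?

Equal τ_max and T ⇒ the solid shaft needs d_s³ = d_o³(1−k⁴), so d_s = 94.6·(1−0.502⁴)^(1/3) = 92.55 mm.
Area ratio A_h/A_s = d_o²(1−k²)/d_s² = (1−k²)/(1−k⁴)^(2/3) = 0.7814.
Mass saving = 1 − 0.7814 = 21.9 %.

21.9 %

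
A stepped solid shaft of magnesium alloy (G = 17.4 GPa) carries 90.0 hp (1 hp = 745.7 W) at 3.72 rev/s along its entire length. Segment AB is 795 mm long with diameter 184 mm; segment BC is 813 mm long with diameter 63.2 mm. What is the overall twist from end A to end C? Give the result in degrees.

ω = 2π·3.72 = 23.37 rad/s, so T = P/ω = 90.0×745.7 / 23.37 = 2871 N·m.
J_AB = π(0.184)⁴/32 = 1.13×10^-4 m⁴; J_BC = π(0.0632)⁴/32 = 1.57×10^-6 m⁴.
θ = (T/G)·Σ L_i/J_i = (2871/17.4×10⁹)·(0.795/1.13×10^-4 + 0.813/1.57×10^-6) = 0.08682 rad.

4.97°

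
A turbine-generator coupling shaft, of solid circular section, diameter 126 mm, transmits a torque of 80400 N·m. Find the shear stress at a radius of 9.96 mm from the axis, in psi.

4690 psi

J = πd⁴/32 = π(0.126)⁴/32 = 2.474×10^-5 m⁴.
Shear stress varies linearly with radius: τ = T·r/J = 80400 × 0.00996 / 2.474×10^-5 = 3.236×10^7 Pa.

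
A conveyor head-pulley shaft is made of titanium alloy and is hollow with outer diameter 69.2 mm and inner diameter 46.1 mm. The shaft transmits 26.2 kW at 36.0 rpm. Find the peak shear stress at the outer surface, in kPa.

133000 kPa

ω = 2π·36.0/60 = 3.770 rad/s, so T = P/ω = 26.2×10³ / 3.770 = 6950 N·m.
J = π(d_o⁴ − d_i⁴)/32 = π(0.0692⁴ − 0.0461⁴)/32 = 1.808×10^-6 m⁴.
τ_max = T·r/J = 6950 × 0.0346 / 1.808×10^-6 = 1.330×10^8 Pa.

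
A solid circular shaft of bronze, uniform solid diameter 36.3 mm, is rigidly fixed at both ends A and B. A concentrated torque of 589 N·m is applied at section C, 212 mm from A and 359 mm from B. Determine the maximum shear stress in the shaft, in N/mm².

With uniform GJ and both ends fixed, compatibility θ_AC = θ_CB gives T_A·a = T_B·b, together with T_A + T_B = T₀.
T_A = T₀·b/(a+b) = 589.0·359/571.0 = 370.3 N·m; T_B = 218.7 N·m.
τ in each portion: τ_AC = 3.94×10^7 Pa, τ_CB = 2.33×10^7 Pa; maximum is in AC.
τ_max = T_AC·r/J = 370.3·0.0181/1.70×10^-7 = 3.943×10^7 Pa.

39.4 N/mm²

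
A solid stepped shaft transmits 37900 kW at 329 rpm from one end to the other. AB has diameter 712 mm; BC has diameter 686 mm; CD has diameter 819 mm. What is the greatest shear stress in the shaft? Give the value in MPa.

ω = 2π·329/60 = 34.45 rad/s, so T = P/ω = 37900×10³ / 34.45 = 1.100e6 N·m.
Under the same torque, τ_max = 16T/(πd³) is largest where d is smallest — segment BC (d = 686 mm).
τ_max = 16·1.100e6/(π·(0.686)³) = 1.735×10^7 Pa.

17.4 MPa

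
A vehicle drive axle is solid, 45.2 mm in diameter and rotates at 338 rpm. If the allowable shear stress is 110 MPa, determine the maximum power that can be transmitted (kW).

J = πd⁴/32 = π(0.0452)⁴/32 = 4.098×10^-7 m⁴.
T_max = τ_allow·J/r = 1.10×10^8 × 4.098×10^-7 / 0.0226 = 1995 N·m.
ω = 2π·338/60 = 35.40 rad/s, so P_max = T_max·ω = 7.060×10^4 W.

70.6 kW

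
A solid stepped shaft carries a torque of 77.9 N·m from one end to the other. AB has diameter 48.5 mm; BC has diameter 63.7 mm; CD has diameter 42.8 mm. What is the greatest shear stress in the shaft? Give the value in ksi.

Under the same torque, τ_max = 16T/(πd³) is largest where d is smallest — segment CD (d = 42.8 mm).
τ_max = 16·77.90/(π·(0.0428)³) = 5.060×10^6 Pa.

0.734 ksi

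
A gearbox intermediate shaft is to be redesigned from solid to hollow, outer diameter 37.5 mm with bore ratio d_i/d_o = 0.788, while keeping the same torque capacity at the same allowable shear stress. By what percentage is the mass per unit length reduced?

Equal τ_max and T ⇒ the solid shaft needs d_s³ = d_o³(1−k⁴), so d_s = 37.5·(1−0.788⁴)^(1/3) = 31.88 mm.
Area ratio A_h/A_s = d_o²(1−k²)/d_s² = (1−k²)/(1−k⁴)^(2/3) = 0.5245.
Mass saving = 1 − 0.5245 = 47.6 %.

47.6 %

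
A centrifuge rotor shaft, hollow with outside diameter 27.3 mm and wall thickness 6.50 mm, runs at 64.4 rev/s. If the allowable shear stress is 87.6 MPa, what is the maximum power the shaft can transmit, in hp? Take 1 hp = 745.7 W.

176 hp

J = π(d_o⁴ − d_i⁴)/32 = π(0.0273⁴ − 0.0143⁴)/32 = 5.043×10^-8 m⁴.
T_max = τ_allow·J/r = 8.76×10^7 × 5.043×10^-8 / 0.0137 = 323.6 N·m.
ω = 2π·64.4 = 404.6 rad/s, so P_max = T_max·ω = 1.309×10^5 W.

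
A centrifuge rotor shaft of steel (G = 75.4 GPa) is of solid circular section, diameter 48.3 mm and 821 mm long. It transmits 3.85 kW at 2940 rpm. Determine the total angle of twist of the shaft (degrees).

0.0146°

ω = 2π·2940/60 = 307.9 rad/s, so T = P/ω = 3.85×10³ / 307.9 = 12.51 N·m.
J = πd⁴/32 = π(0.0483)⁴/32 = 5.343×10^-7 m⁴.
θ = T·L/(G·J) = 12.51 × 0.821 / (75.4×10⁹ × 5.343×10^-7) = 2.548×10^-4 rad.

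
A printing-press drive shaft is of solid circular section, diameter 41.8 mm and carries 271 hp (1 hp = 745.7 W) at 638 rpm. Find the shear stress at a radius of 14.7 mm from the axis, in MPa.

ω = 2π·638/60 = 66.81 rad/s, so T = P/ω = 271×745.7 / 66.81 = 3025 N·m.
J = πd⁴/32 = π(0.0418)⁴/32 = 2.997×10^-7 m⁴.
Shear stress varies linearly with radius: τ = T·r/J = 3025 × 0.0147 / 2.997×10^-7 = 1.484×10^8 Pa.

148 MPa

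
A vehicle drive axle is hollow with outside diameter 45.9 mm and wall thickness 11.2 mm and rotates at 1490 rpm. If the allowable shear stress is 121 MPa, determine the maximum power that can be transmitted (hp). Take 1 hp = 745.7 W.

448 hp

J = π(d_o⁴ − d_i⁴)/32 = π(0.0459⁴ − 0.0235⁴)/32 = 4.058×10^-7 m⁴.
T_max = τ_allow·J/r = 1.21×10^8 × 4.058×10^-7 / 0.0229 = 2140 N·m.
ω = 2π·1490/60 = 156.0 rad/s, so P_max = T_max·ω = 3.339×10^5 W.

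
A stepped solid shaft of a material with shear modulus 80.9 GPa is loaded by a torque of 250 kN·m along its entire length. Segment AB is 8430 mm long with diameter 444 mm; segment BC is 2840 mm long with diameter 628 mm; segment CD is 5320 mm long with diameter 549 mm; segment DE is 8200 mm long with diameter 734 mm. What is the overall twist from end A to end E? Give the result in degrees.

J_AB = π(0.444)⁴/32 = 3.82×10^-3 m⁴; J_BC = π(0.628)⁴/32 = 0.0153 m⁴; J_CD = π(0.549)⁴/32 = 8.92×10^-3 m⁴; J_DE = π(0.734)⁴/32 = 0.0285 m⁴.
θ = (T/G)·Σ L_i/J_i = (250000/80.9×10⁹)·(8.43/3.82×10^-3 + 2.84/0.0153 + 5.32/8.92×10^-3 + 8.20/0.0285) = 0.01014 rad.

0.581°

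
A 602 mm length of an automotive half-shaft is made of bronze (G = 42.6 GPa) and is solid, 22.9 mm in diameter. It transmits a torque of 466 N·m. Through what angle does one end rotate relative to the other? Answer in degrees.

J = πd⁴/32 = π(0.0229)⁴/32 = 2.700×10^-8 m⁴.
θ = T·L/(G·J) = 466.0 × 0.602 / (42.6×10⁹ × 2.700×10^-8) = 0.2439 rad.

14.0°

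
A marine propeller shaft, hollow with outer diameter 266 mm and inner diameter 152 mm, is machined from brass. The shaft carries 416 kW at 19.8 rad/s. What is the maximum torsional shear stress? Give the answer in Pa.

ω = 19.8 rad/s, so T = P/ω = 416×10³ / 19.80 = 21010 N·m.
J = π(d_o⁴ − d_i⁴)/32 = π(0.266⁴ − 0.152⁴)/32 = 4.391×10^-4 m⁴.
τ_max = T·r/J = 21010 × 0.133 / 4.391×10^-4 = 6.364×10^6 Pa.

6.36e6 Pa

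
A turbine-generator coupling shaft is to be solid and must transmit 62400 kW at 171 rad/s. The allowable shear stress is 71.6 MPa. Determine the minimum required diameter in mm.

ω = 171 rad/s, so T = P/ω = 62400×10³ / 171.0 = 364900 N·m.
For a solid shaft τ_max = 16T/(πd³), so d = (16T/(π τ_allow))^(1/3) = (16·364900/(π·7.16×10^7))^(1/3) = 0.2961 m.

296 mm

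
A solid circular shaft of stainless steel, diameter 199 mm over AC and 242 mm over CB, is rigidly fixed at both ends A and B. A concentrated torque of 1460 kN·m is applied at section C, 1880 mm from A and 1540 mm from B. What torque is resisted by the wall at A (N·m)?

398000 N·m

Compatibility: T_A·a/J_AC = T_B·b/J_CB with T_A + T_B = T₀.
J_AC = 1.54×10^-4 m⁴, J_CB = 3.37×10^-4 m⁴, so T_A = T₀·(J_AC/a)/((J_AC/a)+(J_CB/b)) = 397800 N·m, T_B = 1.062e6 N·m.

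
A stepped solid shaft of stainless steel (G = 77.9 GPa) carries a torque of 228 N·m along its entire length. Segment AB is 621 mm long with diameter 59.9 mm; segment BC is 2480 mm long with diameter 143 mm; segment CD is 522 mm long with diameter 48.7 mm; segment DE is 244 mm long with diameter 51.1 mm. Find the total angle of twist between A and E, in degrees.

J_AB = π(0.0599)⁴/32 = 1.26×10^-6 m⁴; J_BC = π(0.143)⁴/32 = 4.11×10^-5 m⁴; J_CD = π(0.0487)⁴/32 = 5.52×10^-7 m⁴; J_DE = π(0.0511)⁴/32 = 6.69×10^-7 m⁴.
θ = (T/G)·Σ L_i/J_i = (228.0/77.9×10⁹)·(0.621/1.26×10^-6 + 2.48/4.11×10^-5 + 0.522/5.52×10^-7 + 0.244/6.69×10^-7) = 5.448×10^-3 rad.

0.312°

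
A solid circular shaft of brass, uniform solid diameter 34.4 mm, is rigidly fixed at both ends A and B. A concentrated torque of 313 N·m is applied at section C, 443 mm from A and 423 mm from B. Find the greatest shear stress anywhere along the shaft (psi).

With uniform GJ and both ends fixed, compatibility θ_AC = θ_CB gives T_A·a = T_B·b, together with T_A + T_B = T₀.
T_A = T₀·b/(a+b) = 313.0·423/866.0 = 152.9 N·m; T_B = 160.1 N·m.
τ in each portion: τ_AC = 1.91×10^7 Pa, τ_CB = 2.00×10^7 Pa; maximum is in CB.
τ_max = T_CB·r/J = 160.1·0.0172/1.37×10^-7 = 2.003×10^7 Pa.

2910 psi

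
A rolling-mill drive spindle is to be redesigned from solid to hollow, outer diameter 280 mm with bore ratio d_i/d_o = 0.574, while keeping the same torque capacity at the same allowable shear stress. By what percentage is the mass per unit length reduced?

Equal τ_max and T ⇒ the solid shaft needs d_s³ = d_o³(1−k⁴), so d_s = 280·(1−0.574⁴)^(1/3) = 269.5 mm.
Area ratio A_h/A_s = d_o²(1−k²)/d_s² = (1−k²)/(1−k⁴)^(2/3) = 0.7239.
Mass saving = 1 − 0.7239 = 27.6 %.

27.6 %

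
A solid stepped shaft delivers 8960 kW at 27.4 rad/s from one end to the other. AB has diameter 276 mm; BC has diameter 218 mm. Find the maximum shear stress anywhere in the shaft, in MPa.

161 MPa

ω = 27.4 rad/s, so T = P/ω = 8960×10³ / 27.40 = 327000 N·m.
Under the same torque, τ_max = 16T/(πd³) is largest where d is smallest — segment BC (d = 218 mm).
τ_max = 16·327000/(π·(0.218)³) = 1.608×10^8 Pa.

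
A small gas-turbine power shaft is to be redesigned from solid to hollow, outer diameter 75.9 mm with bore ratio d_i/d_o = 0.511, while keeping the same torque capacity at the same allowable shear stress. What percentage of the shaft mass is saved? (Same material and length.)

22.6 %

Equal τ_max and T ⇒ the solid shaft needs d_s³ = d_o³(1−k⁴), so d_s = 75.9·(1−0.511⁴)^(1/3) = 74.13 mm.
Area ratio A_h/A_s = d_o²(1−k²)/d_s² = (1−k²)/(1−k⁴)^(2/3) = 0.7745.
Mass saving = 1 − 0.7745 = 22.6 %.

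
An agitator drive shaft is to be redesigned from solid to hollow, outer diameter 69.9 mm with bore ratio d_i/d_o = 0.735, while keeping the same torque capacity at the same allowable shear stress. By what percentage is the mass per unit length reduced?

Equal τ_max and T ⇒ the solid shaft needs d_s³ = d_o³(1−k⁴), so d_s = 69.9·(1−0.735⁴)^(1/3) = 62.30 mm.
Area ratio A_h/A_s = d_o²(1−k²)/d_s² = (1−k²)/(1−k⁴)^(2/3) = 0.5787.
Mass saving = 1 − 0.5787 = 42.1 %.

42.1 %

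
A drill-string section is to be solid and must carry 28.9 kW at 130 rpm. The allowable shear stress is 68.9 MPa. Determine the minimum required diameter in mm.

ω = 2π·130/60 = 13.61 rad/s, so T = P/ω = 28.9×10³ / 13.61 = 2123 N·m.
For a solid shaft τ_max = 16T/(πd³), so d = (16T/(π τ_allow))^(1/3) = (16·2123/(π·6.89×10^7))^(1/3) = 0.05394 m.

53.9 mm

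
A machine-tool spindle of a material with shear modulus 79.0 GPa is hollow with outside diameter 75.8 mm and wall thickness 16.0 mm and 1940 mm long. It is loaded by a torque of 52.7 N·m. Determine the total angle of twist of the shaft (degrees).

J = π(d_o⁴ − d_i⁴)/32 = π(0.0758⁴ − 0.0438⁴)/32 = 2.880×10^-6 m⁴.
θ = T·L/(G·J) = 52.70 × 1.94 / (79.0×10⁹ × 2.880×10^-6) = 4.494×10^-4 rad.

0.0257°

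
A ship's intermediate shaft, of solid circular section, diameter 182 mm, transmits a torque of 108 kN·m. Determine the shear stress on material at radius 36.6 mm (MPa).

J = πd⁴/32 = π(0.182)⁴/32 = 1.077×10^-4 m⁴.
Shear stress varies linearly with radius: τ = T·r/J = 108000 × 0.0366 / 1.077×10^-4 = 3.670×10^7 Pa.

36.7 MPa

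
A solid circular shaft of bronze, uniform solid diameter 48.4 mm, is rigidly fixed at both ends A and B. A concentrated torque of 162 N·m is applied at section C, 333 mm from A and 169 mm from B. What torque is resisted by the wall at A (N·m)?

54.5 N·m

With uniform GJ and both ends fixed, compatibility θ_AC = θ_CB gives T_A·a = T_B·b, together with T_A + T_B = T₀.
T_A = T₀·b/(a+b) = 162.0·169/502.0 = 54.54 N·m; T_B = 107.5 N·m.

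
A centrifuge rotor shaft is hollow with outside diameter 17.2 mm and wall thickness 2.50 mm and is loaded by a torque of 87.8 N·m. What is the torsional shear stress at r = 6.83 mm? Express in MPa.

J = π(d_o⁴ − d_i⁴)/32 = π(0.0172⁴ − 0.0122⁴)/32 = 6.417×10^-9 m⁴.
Shear stress varies linearly with radius: τ = T·r/J = 87.80 × 0.00683 / 6.417×10^-9 = 9.344×10^7 Pa.

93.4 MPa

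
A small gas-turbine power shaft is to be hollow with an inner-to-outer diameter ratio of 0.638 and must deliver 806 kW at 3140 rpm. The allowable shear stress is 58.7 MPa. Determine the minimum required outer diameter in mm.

ω = 2π·3140/60 = 328.8 rad/s, so T = P/ω = 806×10³ / 328.8 = 2451 N·m.
For a hollow shaft with d_i/d_o = 0.638: τ_max = 16T/(π d_o³ (1−k⁴)), so d_o = [16T/(π τ_allow (1−k⁴))]^(1/3) = [16·2451/(π·5.87×10^7·0.8343)]^(1/3) = 0.06341 m.

63.4 mm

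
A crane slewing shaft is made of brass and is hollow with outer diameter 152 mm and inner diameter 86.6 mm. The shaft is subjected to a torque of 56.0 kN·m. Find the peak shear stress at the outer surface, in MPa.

J = π(d_o⁴ − d_i⁴)/32 = π(0.152⁴ − 0.0866⁴)/32 = 4.688×10^-5 m⁴.
τ_max = T·r/J = 56000 × 0.0760 / 4.688×10^-5 = 9.078×10^7 Pa.

90.8 MPa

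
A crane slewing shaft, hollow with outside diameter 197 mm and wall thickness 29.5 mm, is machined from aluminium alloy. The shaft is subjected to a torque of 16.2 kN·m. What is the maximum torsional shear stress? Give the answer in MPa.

J = π(d_o⁴ − d_i⁴)/32 = π(0.197⁴ − 0.138⁴)/32 = 1.123×10^-4 m⁴.
τ_max = T·r/J = 16200 × 0.0985 / 1.123×10^-4 = 1.421×10^7 Pa.

14.2 MPa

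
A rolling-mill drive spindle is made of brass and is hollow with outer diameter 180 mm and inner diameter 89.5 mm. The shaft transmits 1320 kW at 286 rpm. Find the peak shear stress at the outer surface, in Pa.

ω = 2π·286/60 = 29.95 rad/s, so T = P/ω = 1320×10³ / 29.95 = 44070 N·m.
J = π(d_o⁴ − d_i⁴)/32 = π(0.180⁴ − 0.0895⁴)/32 = 9.676×10^-5 m⁴.
τ_max = T·r/J = 44070 × 0.0900 / 9.676×10^-5 = 4.099×10^7 Pa.

4.10e7 Pa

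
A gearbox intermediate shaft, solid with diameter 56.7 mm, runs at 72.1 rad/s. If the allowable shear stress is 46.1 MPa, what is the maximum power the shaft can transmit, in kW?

J = πd⁴/32 = π(0.0567)⁴/32 = 1.015×10^-6 m⁴.
T_max = τ_allow·J/r = 4.61×10^7 × 1.015×10^-6 / 0.0284 = 1650 N·m.
ω = 72.1 rad/s, so P_max = T_max·ω = 1.190×10^5 W.

119 kW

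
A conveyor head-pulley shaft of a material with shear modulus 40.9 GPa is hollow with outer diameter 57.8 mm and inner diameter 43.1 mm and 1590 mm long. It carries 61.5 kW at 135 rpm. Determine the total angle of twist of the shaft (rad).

0.223 rad

ω = 2π·135/60 = 14.14 rad/s, so T = P/ω = 61.5×10³ / 14.14 = 4350 N·m.
J = π(d_o⁴ − d_i⁴)/32 = π(0.0578⁴ − 0.0431⁴)/32 = 7.570×10^-7 m⁴.
θ = T·L/(G·J) = 4350 × 1.59 / (40.9×10⁹ × 7.570×10^-7) = 0.2234 rad.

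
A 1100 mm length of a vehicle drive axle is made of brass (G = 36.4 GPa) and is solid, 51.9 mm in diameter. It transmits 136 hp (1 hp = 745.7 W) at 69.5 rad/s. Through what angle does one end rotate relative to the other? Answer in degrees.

ω = 69.5 rad/s, so T = P/ω = 136×745.7 / 69.50 = 1459 N·m.
J = πd⁴/32 = π(0.0519)⁴/32 = 7.123×10^-7 m⁴.
θ = T·L/(G·J) = 1459 × 1.10 / (36.4×10⁹ × 7.123×10^-7) = 0.06191 rad.

3.55°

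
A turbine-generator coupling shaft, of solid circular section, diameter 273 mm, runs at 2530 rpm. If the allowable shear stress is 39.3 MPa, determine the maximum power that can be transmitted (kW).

J = πd⁴/32 = π(0.273)⁴/32 = 5.453×10^-4 m⁴.
T_max = τ_allow·J/r = 3.93×10^7 × 5.453×10^-4 / 0.137 = 157000 N·m.
ω = 2π·2530/60 = 264.9 rad/s, so P_max = T_max·ω = 4.160×10^7 W.

41600 kW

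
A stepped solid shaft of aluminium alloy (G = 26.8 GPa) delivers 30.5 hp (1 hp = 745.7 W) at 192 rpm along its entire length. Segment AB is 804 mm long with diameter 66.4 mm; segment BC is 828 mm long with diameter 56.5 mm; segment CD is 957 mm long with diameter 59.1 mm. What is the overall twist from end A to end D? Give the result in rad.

ω = 2π·192/60 = 20.11 rad/s, so T = P/ω = 30.5×745.7 / 20.11 = 1131 N·m.
J_AB = π(0.0664)⁴/32 = 1.91×10^-6 m⁴; J_BC = π(0.0565)⁴/32 = 1.00×10^-6 m⁴; J_CD = π(0.0591)⁴/32 = 1.20×10^-6 m⁴.
θ = (T/G)·Σ L_i/J_i = (1131/26.8×10⁹)·(0.804/1.91×10^-6 + 0.828/1.00×10^-6 + 0.957/1.20×10^-6) = 0.08644 rad.

0.0864 rad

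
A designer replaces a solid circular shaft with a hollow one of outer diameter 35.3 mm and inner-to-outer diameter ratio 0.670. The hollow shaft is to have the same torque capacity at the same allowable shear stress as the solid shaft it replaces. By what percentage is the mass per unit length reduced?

Equal τ_max and T ⇒ the solid shaft needs d_s³ = d_o³(1−k⁴), so d_s = 35.3·(1−0.670⁴)^(1/3) = 32.75 mm.
Area ratio A_h/A_s = d_o²(1−k²)/d_s² = (1−k²)/(1−k⁴)^(2/3) = 0.6403.
Mass saving = 1 − 0.6403 = 36.0 %.

36.0 %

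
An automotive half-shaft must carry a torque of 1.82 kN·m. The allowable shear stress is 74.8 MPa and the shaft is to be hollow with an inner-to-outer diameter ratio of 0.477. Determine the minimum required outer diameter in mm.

For a hollow shaft with d_i/d_o = 0.477: τ_max = 16T/(π d_o³ (1−k⁴)), so d_o = [16T/(π τ_allow (1−k⁴))]^(1/3) = [16·1820/(π·7.48×10^7·0.9482)]^(1/3) = 0.05075 m.

50.7 mm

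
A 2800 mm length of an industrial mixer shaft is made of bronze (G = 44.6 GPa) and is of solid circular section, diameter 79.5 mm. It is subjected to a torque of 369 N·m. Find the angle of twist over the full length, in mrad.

5.91 mrad

J = πd⁴/32 = π(0.0795)⁴/32 = 3.922×10^-6 m⁴.
θ = T·L/(G·J) = 369.0 × 2.80 / (44.6×10⁹ × 3.922×10^-6) = 5.907×10^-3 rad.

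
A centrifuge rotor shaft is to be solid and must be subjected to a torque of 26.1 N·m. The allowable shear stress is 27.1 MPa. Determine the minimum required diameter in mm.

For a solid shaft τ_max = 16T/(πd³), so d = (16T/(π τ_allow))^(1/3) = (16·26.10/(π·2.71×10^7))^(1/3) = 0.01699 m.

17.0 mm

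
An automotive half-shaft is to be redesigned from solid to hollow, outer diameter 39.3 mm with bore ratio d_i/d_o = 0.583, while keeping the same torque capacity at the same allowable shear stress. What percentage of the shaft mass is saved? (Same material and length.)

28.4 %

Equal τ_max and T ⇒ the solid shaft needs d_s³ = d_o³(1−k⁴), so d_s = 39.3·(1−0.583⁴)^(1/3) = 37.72 mm.
Area ratio A_h/A_s = d_o²(1−k²)/d_s² = (1−k²)/(1−k⁴)^(2/3) = 0.7164.
Mass saving = 1 − 0.7164 = 28.4 %.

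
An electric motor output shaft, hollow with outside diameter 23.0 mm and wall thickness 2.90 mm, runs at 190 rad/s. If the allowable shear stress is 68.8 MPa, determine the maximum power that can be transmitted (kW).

J = π(d_o⁴ − d_i⁴)/32 = π(0.0230⁴ − 0.0172⁴)/32 = 1.888×10^-8 m⁴.
T_max = τ_allow·J/r = 6.88×10^7 × 1.888×10^-8 / 0.0115 = 113.0 N·m.
ω = 190 rad/s, so P_max = T_max·ω = 2.146×10^4 W.

21.5 kW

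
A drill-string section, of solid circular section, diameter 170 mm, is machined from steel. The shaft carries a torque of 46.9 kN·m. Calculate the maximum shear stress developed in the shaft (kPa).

J = πd⁴/32 = π(0.170)⁴/32 = 8.200×10^-5 m⁴.
τ_max = T·r/J = 46900 × 0.0850 / 8.200×10^-5 = 4.862×10^7 Pa.

48600 kPa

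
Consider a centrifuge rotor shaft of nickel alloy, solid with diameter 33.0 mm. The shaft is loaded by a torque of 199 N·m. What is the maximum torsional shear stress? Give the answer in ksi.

4.09 ksi

J = πd⁴/32 = π(0.0330)⁴/32 = 1.164×10^-7 m⁴.
τ_max = T·r/J = 199.0 × 0.0165 / 1.164×10^-7 = 2.820×10^7 Pa.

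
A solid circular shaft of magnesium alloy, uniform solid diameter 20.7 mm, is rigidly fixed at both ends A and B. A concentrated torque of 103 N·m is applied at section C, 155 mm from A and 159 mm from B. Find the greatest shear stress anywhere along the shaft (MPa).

With uniform GJ and both ends fixed, compatibility θ_AC = θ_CB gives T_A·a = T_B·b, together with T_A + T_B = T₀.
T_A = T₀·b/(a+b) = 103.0·159/314.0 = 52.16 N·m; T_B = 50.84 N·m.
τ in each portion: τ_AC = 2.99×10^7 Pa, τ_CB = 2.92×10^7 Pa; maximum is in AC.
τ_max = T_AC·r/J = 52.16·0.0103/1.80×10^-8 = 2.995×10^7 Pa.

29.9 MPa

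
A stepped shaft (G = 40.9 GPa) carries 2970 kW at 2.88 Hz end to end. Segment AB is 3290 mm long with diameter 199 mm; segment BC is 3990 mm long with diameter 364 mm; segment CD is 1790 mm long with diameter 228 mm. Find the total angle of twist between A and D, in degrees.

ω = 2π·2.88 = 18.10 rad/s, so T = P/ω = 2970×10³ / 18.10 = 164100 N·m.
J_AB = π(0.199)⁴/32 = 1.54×10^-4 m⁴; J_BC = π(0.364)⁴/32 = 1.72×10^-3 m⁴; J_CD = π(0.228)⁴/32 = 2.65×10^-4 m⁴.
θ = (T/G)·Σ L_i/J_i = (164100/40.9×10⁹)·(3.29/1.54×10^-4 + 3.99/1.72×10^-3 + 1.79/2.65×10^-4) = 0.1221 rad.

7.00°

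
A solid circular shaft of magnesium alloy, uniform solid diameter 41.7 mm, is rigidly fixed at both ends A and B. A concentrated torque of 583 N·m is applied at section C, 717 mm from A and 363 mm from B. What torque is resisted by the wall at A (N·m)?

With uniform GJ and both ends fixed, compatibility θ_AC = θ_CB gives T_A·a = T_B·b, together with T_A + T_B = T₀.
T_A = T₀·b/(a+b) = 583.0·363/1080 = 196.0 N·m; T_B = 387.0 N·m.

196 N·m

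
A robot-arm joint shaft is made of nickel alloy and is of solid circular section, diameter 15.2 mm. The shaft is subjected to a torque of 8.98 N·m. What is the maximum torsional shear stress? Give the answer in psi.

J = πd⁴/32 = π(0.0152)⁴/32 = 5.241×10^-9 m⁴.
τ_max = T·r/J = 8.980 × 0.00760 / 5.241×10^-9 = 1.302×10^7 Pa.

1890 psi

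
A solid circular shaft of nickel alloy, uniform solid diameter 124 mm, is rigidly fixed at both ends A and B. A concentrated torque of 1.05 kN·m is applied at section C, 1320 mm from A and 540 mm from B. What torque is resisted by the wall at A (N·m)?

With uniform GJ and both ends fixed, compatibility θ_AC = θ_CB gives T_A·a = T_B·b, together with T_A + T_B = T₀.
T_A = T₀·b/(a+b) = 1050·540/1860 = 304.8 N·m; T_B = 745.2 N·m.

305 N·m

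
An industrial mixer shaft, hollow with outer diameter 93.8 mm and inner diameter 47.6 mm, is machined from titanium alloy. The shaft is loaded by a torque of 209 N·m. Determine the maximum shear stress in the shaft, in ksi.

J = π(d_o⁴ − d_i⁴)/32 = π(0.0938⁴ − 0.0476⁴)/32 = 7.096×10^-6 m⁴.
τ_max = T·r/J = 209.0 × 0.0469 / 7.096×10^-6 = 1.381×10^6 Pa.

0.200 ksi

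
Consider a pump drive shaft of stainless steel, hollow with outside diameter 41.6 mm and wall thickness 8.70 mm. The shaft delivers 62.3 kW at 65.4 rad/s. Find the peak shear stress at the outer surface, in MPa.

ω = 65.4 rad/s, so T = P/ω = 62.3×10³ / 65.40 = 952.6 N·m.
J = π(d_o⁴ − d_i⁴)/32 = π(0.0416⁴ − 0.0242⁴)/32 = 2.603×10^-7 m⁴.
τ_max = T·r/J = 952.6 × 0.0208 / 2.603×10^-7 = 7.611×10^7 Pa.

76.1 MPa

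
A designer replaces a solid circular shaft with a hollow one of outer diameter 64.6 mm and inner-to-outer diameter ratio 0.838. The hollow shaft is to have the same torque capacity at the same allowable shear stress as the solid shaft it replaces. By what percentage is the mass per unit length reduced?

53.2 %

Equal τ_max and T ⇒ the solid shaft needs d_s³ = d_o³(1−k⁴), so d_s = 64.6·(1−0.838⁴)^(1/3) = 51.51 mm.
Area ratio A_h/A_s = d_o²(1−k²)/d_s² = (1−k²)/(1−k⁴)^(2/3) = 0.4684.
Mass saving = 1 − 0.4684 = 53.2 %.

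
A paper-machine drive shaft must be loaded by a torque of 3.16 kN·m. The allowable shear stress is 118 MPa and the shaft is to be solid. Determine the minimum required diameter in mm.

51.5 mm

For a solid shaft τ_max = 16T/(πd³), so d = (16T/(π τ_allow))^(1/3) = (16·3160/(π·1.18×10^8))^(1/3) = 0.05147 m.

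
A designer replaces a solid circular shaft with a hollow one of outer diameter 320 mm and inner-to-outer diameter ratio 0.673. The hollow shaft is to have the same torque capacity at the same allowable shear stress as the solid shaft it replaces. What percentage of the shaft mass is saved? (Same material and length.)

Equal τ_max and T ⇒ the solid shaft needs d_s³ = d_o³(1−k⁴), so d_s = 320·(1−0.673⁴)^(1/3) = 296.4 mm.
Area ratio A_h/A_s = d_o²(1−k²)/d_s² = (1−k²)/(1−k⁴)^(2/3) = 0.6376.
Mass saving = 1 − 0.6376 = 36.2 %.

36.2 %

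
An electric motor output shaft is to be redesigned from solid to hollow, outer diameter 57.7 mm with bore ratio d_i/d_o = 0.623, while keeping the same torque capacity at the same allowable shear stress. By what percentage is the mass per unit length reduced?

31.8 %

Equal τ_max and T ⇒ the solid shaft needs d_s³ = d_o³(1−k⁴), so d_s = 57.7·(1−0.623⁴)^(1/3) = 54.64 mm.
Area ratio A_h/A_s = d_o²(1−k²)/d_s² = (1−k²)/(1−k⁴)^(2/3) = 0.6822.
Mass saving = 1 − 0.6822 = 31.8 %.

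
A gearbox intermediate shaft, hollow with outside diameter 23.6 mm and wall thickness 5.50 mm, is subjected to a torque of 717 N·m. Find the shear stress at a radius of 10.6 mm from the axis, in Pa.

J = π(d_o⁴ − d_i⁴)/32 = π(0.0236⁴ − 0.0126⁴)/32 = 2.798×10^-8 m⁴.
Shear stress varies linearly with radius: τ = T·r/J = 717.0 × 0.0106 / 2.798×10^-8 = 2.716×10^8 Pa.

2.72e8 Pa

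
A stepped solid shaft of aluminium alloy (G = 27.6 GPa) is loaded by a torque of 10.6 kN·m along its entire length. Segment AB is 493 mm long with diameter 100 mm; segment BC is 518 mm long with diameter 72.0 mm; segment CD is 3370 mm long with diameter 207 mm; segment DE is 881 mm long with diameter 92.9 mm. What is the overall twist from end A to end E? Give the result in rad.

0.148 rad

J_AB = π(0.100)⁴/32 = 9.82×10^-6 m⁴; J_BC = π(0.0720)⁴/32 = 2.64×10^-6 m⁴; J_CD = π(0.207)⁴/32 = 1.80×10^-4 m⁴; J_DE = π(0.0929)⁴/32 = 7.31×10^-6 m⁴.
θ = (T/G)·Σ L_i/J_i = (10600/27.6×10⁹)·(0.493/9.82×10^-6 + 0.518/2.64×10^-6 + 3.37/1.80×10^-4 + 0.881/7.31×10^-6) = 0.1481 rad.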